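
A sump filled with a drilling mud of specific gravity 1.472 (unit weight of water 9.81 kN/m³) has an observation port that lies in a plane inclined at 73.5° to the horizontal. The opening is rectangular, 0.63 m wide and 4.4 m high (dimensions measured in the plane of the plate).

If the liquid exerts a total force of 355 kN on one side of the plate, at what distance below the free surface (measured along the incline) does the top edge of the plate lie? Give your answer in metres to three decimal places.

y_top ≈ 7.050 m

γ = 1.472 × 9.81 = 14.44032 kN/m³.
A = 0.63 × 4.4 = 2.772 m².
From F = γ·h_c·A, the centroid depth is h_c = 355/(14.44032 × 2.772) = 8.86867 m.
Let θ = 73.5° be the plate's angle to the horizontal; measure y along the incline from where the plane meets the free surface. Vertical depth h = y·sinθ with sinθ = 0.958820.
Along the incline, y_c = h_c/sinθ = 8.86867/0.958820 = 9.24957 m.
The centroid lies 4.4/2 = 2.2 m below the top edge, so the top edge sits at y_top = 9.24957 − 2.2 = 7.04957 m along the incline.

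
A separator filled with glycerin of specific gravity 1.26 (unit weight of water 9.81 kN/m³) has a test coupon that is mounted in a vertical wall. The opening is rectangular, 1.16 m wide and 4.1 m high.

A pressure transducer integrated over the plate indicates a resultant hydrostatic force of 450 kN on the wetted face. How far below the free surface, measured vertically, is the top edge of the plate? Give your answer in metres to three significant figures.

γ = 1.26 × 9.81 = 12.3606 kN/m³.
A = 1.16 × 4.1 = 4.756 m².
From F = γ·h_c·A, the centroid depth is h_c = 450/(12.3606 × 4.756) = 7.65475 m.
The centroid lies 4.1/2 = 2.05 m below the top edge, so the top edge sits at h_top = 7.65475 − 2.05 = 5.60475 m below the surface.

d_top ≈ 5.60 m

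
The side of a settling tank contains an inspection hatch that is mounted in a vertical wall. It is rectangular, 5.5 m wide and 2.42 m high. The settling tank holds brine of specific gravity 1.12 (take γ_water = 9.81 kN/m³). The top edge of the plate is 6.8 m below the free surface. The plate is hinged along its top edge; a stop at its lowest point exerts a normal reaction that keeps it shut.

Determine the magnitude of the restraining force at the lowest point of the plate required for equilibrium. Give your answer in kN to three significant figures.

γ = 1.12 × 9.81 = 10.9872 kN/m³.
The centroid lies 2.42/2 = 1.21 m below the top edge, so the centroid depth is h_c = 6.8 + 1.21 = 8.01 m.
A = 5.5 × 2.42 = 13.31 m².
Resultant F = γ·h_c·A = 10.9872 × 8.01 × 13.31 = 1171.38 kN.
I_c = b·h³/12 = 5.5 × 2.42³/12 = 6.49572 m⁴.
Centre of pressure: y_p = y_c + I_c/(y_c·A) = 8.01 + 6.49572/(8.01 × 13.31) = 8.01 + 0.060928 = 8.07093 m along the plane.
The resultant acts 1.21 + 0.060928 = 1.27093 m (along the plate) below the hinge at the top edge, so the moment about the hinge is M = F × 1.27093 = 1171.38 × 1.27093 = 1488.74 kN·m.
A normal force at the bottom, 2.42 m from the hinge, must supply this moment: P = 1488.74/2.42 = 615.182 kN.

P ≈ 615 kN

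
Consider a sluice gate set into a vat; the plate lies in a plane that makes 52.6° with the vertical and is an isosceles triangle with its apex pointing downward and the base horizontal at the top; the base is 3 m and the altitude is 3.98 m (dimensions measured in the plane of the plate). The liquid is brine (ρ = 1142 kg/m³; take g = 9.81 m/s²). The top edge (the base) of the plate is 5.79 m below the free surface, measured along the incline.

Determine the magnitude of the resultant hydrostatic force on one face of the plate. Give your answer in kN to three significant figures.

F ≈ 289 kN

γ = ρg = 1142 × 9.81 / 1000 = 11.20302 kN/m³.
The plate makes 52.6° with the vertical, i.e. θ = 90° − 52.6° = 37.4° to the horizontal. Measuring y along the incline from the free-surface line, vertical depth h = y·sinθ with sinθ = 0.607376.
With the apex down, the centroid sits h/3 = 3.98/3 = 1.32667 m below the base (the top edge), so y_c = 5.79 + 1.32667 = 7.11667 m and h_c = 7.11667 × 0.607376 = 4.32249 m.
A = ½ × 3 × 3.98 = 5.97 m².
Resultant F = γ·h_c·A = 11.20302 × 4.32249 × 5.97 = 289.097 kN.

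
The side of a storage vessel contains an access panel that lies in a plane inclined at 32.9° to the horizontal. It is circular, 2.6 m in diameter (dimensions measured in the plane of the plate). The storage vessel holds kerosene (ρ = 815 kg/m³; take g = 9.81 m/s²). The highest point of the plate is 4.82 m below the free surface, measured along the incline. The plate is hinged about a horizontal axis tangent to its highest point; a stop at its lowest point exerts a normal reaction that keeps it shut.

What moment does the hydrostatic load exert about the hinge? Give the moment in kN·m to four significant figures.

γ = ρg = 815 × 9.81 / 1000 = 7.99515 kN/m³.
Let θ = 32.9° be the plate's angle to the horizontal; measure y along the incline from where the plane meets the free surface. Vertical depth h = y·sinθ with sinθ = 0.543174.
The centroid is at the centre, 1.3 m below the top of the plate, so y_c = 4.82 + 1.3 = 6.12 m and h_c = 6.12 × 0.543174 = 3.32422 m.
A = π(1.3)² = 5.30929 m².
Resultant F = γ·h_c·A = 7.99515 × 3.32422 × 5.30929 = 141.108 kN.
I_c = πr⁴/4 = π × 1.3⁴/4 = 2.24318 m⁴.
Centre of pressure: y_p = y_c + I_c/(y_c·A) = 6.12 + 2.24318/(6.12 × 5.30929) = 6.12 + 0.0690361 = 6.18904 m along the plane.
The resultant acts 1.3 + 0.0690361 = 1.36904 m (along the plate) below the hinge at the top edge, so the moment about the hinge is M = F × 1.36904 = 141.108 × 1.36904 = 193.182 kN·m.

M ≈ 193.2 kN·m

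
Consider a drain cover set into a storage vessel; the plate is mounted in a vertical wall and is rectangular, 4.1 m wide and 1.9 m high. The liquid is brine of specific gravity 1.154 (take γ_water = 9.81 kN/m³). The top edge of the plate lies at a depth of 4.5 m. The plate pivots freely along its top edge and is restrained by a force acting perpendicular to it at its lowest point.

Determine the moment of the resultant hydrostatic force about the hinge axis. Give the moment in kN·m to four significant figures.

γ = 1.154 × 9.81 = 11.32074 kN/m³.
The centroid lies 1.9/2 = 0.95 m below the top edge, so the centroid depth is h_c = 4.5 + 0.95 = 5.45 m.
A = 4.1 × 1.9 = 7.79 m².
Resultant F = γ·h_c·A = 11.32074 × 5.45 × 7.79 = 480.628 kN.
I_c = b·h³/12 = 4.1 × 1.9³/12 = 2.34349 m⁴.
Centre of pressure: y_p = y_c + I_c/(y_c·A) = 5.45 + 2.34349/(5.45 × 7.79) = 5.45 + 0.0551987 = 5.5052 m along the plane.
The resultant acts 0.95 + 0.0551987 = 1.0052 m (along the plate) below the hinge at the top edge, so the moment about the hinge is M = F × 1.0052 = 480.628 × 1.0052 = 483.127 kN·m.

M ≈ 483.1 kN·m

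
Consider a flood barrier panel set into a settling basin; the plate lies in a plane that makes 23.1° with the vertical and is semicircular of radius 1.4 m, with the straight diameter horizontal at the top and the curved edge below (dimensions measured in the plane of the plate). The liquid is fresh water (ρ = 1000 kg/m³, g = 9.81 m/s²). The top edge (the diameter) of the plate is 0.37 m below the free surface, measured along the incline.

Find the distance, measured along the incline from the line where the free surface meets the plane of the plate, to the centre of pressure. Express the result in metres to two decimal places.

γ = ρg = 1000 × 9.81 = 9810 N/m³ = 9.81 kN/m³.
The plate makes 23.1° with the vertical, i.e. θ = 90° − 23.1° = 66.9° to the horizontal. Measuring y along the incline from the free-surface line, vertical depth h = y·sinθ with sinθ = 0.919821.
The centroid of a semicircle lies 4r/(3π) = 0.594178 m from the diameter, here below the top edge, so y_c = 0.37 + 0.594178 = 0.964178 m and h_c = 0.964178 × 0.919821 = 0.886871 m.
A = πr²/2 = π × 1.4²/2 = 3.07876 m².
Resultant F = γ·h_c·A = 9.81 × 0.886871 × 3.07876 = 26.7858 kN.
I_c = (π/8 − 8/(9π))·r⁴ = 0.109757 × 1.4⁴ = 0.421642 m⁴.
Centre of pressure: y_p = y_c + I_c/(y_c·A) = 0.964178 + 0.421642/(0.964178 × 3.07876) = 0.964178 + 0.14204 = 1.10622 m along the plane.

y_p = 1.11 m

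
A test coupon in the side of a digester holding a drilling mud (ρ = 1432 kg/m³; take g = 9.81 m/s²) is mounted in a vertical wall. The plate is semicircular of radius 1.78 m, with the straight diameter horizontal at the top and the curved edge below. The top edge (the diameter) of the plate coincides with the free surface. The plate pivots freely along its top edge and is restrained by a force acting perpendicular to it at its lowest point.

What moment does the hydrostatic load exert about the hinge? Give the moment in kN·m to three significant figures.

M ≈ 55.4 kN·m

γ = ρg = 1432 × 9.81 / 1000 = 14.04792 kN/m³.
The centroid of a semicircle lies 4r/(3π) = 0.755455 m from the diameter, here below the top edge, so the centroid depth is h_c = 0.755455 m.
A = πr²/2 = π × 1.78²/2 = 4.97691 m².
Resultant F = γ·h_c·A = 14.04792 × 0.755455 × 4.97691 = 52.8178 kN.
I_c = (π/8 − 8/(9π))·r⁴ = 0.109757 × 1.78⁴ = 1.10182 m⁴.
Centre of pressure: y_p = y_c + I_c/(y_c·A) = 0.755455 + 1.10182/(0.755455 × 4.97691) = 0.755455 + 0.29305 = 1.04851 m along the plane.
The resultant acts 0.755455 + 0.29305 = 1.04851 m (along the plate) below the hinge at the top edge, so the moment about the hinge is M = F × 1.04851 = 52.8178 × 1.04851 = 55.38 kN·m.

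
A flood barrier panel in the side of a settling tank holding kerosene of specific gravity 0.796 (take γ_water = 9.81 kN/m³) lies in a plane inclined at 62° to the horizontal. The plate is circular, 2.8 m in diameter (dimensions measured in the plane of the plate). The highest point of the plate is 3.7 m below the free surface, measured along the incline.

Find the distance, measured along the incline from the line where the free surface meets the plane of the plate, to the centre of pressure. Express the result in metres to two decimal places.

y_p = 5.20 m

γ = 0.796 × 9.81 = 7.80876 kN/m³.
Let θ = 62° be the plate's angle to the horizontal; measure y along the incline from where the plane meets the free surface. Vertical depth h = y·sinθ with sinθ = 0.882948.
The centroid is at the centre, 1.4 m below the top of the plate, so y_c = 3.7 + 1.4 = 5.1 m and h_c = 5.1 × 0.882948 = 4.50303 m.
A = π(1.4)² = 6.15752 m².
Resultant F = γ·h_c·A = 7.80876 × 4.50303 × 6.15752 = 216.517 kN.
I_c = πr⁴/4 = π × 1.4⁴/4 = 3.01719 m⁴.
Centre of pressure: y_p = y_c + I_c/(y_c·A) = 5.1 + 3.01719/(5.1 × 6.15752) = 5.1 + 0.0960786 = 5.19608 m along the plane.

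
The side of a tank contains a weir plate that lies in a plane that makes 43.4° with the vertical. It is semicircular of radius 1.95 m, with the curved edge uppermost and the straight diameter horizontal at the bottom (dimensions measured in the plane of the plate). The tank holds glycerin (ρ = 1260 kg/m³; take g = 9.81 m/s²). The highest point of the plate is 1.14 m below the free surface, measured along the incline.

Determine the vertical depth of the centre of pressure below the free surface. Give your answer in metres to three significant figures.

h_p = 1.73 m

γ = ρg = 1260 × 9.81 / 1000 = 12.3606 kN/m³.
The plate makes 43.4° with the vertical, i.e. θ = 90° − 43.4° = 46.6° to the horizontal. Measuring y along the incline from the free-surface line, vertical depth h = y·sinθ with sinθ = 0.726575.
The centroid lies 4r/(3π) = 0.827606 m above the diameter, so r − 4r/(3π) = 1.95 − 0.827606 = 1.12239 m below the topmost point, so y_c = 1.14 + 1.12239 = 2.26239 m and h_c = 2.26239 × 0.726575 = 1.6438 m.
A = πr²/2 = π × 1.95²/2 = 5.97295 m².
Resultant F = γ·h_c·A = 12.3606 × 1.6438 × 5.97295 = 121.361 kN.
I_c = (π/8 − 8/(9π))·r⁴ = 0.109757 × 1.95⁴ = 1.58698 m⁴.
Centre of pressure: y_p = y_c + I_c/(y_c·A) = 2.26239 + 1.58698/(2.26239 × 5.97295) = 2.26239 + 0.11744 = 2.37983 m along the plane.
Vertically, h_p = y_p·sinθ = 2.37983 × 0.726575 = 1.72912 m.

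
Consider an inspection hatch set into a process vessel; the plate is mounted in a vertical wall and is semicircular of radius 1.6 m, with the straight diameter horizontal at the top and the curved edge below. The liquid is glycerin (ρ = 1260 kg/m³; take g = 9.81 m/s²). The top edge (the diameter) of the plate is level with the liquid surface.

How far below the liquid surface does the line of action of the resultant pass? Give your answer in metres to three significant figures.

γ = ρg = 1260 × 9.81 / 1000 = 12.3606 kN/m³.
The centroid of a semicircle lies 4r/(3π) = 0.679061 m from the diameter, here below the top edge, so the centroid depth is h_c = 0.679061 m.
A = πr²/2 = π × 1.6²/2 = 4.02124 m².
Resultant F = γ·h_c·A = 12.3606 × 0.679061 × 4.02124 = 33.7527 kN.
I_c = (π/8 − 8/(9π))·r⁴ = 0.109757 × 1.6⁴ = 0.719303 m⁴.
Centre of pressure: y_p = y_c + I_c/(y_c·A) = 0.679061 + 0.719303/(0.679061 × 4.02124) = 0.679061 + 0.263417 = 0.942478 m along the plane.

h_p = 0.942 m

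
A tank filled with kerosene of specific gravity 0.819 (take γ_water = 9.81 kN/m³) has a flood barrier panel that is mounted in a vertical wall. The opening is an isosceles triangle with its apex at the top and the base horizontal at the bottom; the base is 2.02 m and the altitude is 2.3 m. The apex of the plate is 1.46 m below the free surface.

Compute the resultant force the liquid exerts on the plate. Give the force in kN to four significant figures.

F ≈ 55.87 kN

γ = 0.819 × 9.81 = 8.03439 kN/m³.
With the apex up, the centroid sits 2h/3 = 2 × 2.3/3 = 1.53333 m below the apex, so the centroid depth is h_c = 1.46 + 1.53333 = 2.99333 m.
A = ½ × 2.02 × 2.3 = 2.323 m².
Resultant F = γ·h_c·A = 8.03439 × 2.99333 × 2.323 = 55.8672 kN.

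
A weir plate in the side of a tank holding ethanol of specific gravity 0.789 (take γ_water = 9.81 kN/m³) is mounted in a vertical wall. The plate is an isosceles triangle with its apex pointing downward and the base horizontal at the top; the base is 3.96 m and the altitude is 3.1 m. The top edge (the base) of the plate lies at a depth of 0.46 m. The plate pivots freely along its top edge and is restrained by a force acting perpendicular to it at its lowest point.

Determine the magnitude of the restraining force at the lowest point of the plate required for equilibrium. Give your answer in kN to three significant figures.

γ = 0.789 × 9.81 = 7.74009 kN/m³.
With the apex down, the centroid sits h/3 = 3.1/3 = 1.03333 m below the base (the top edge), so the centroid depth is h_c = 0.46 + 1.03333 = 1.49333 m.
A = ½ × 3.96 × 3.1 = 6.138 m².
Resultant F = γ·h_c·A = 7.74009 × 1.49333 × 6.138 = 70.9461 kN.
I_c = b·h³/36 = 3.96 × 3.1³/36 = 3.27701 m⁴.
Centre of pressure: y_p = y_c + I_c/(y_c·A) = 1.49333 + 3.27701/(1.49333 × 6.138) = 1.49333 + 0.357516 = 1.85085 m along the plane.
The resultant acts 1.03333 + 0.357516 = 1.39085 m (along the plate) below the hinge at the top edge, so the moment about the hinge is M = F × 1.39085 = 70.9461 × 1.39085 = 98.6754 kN·m.
A normal force at the bottom, 3.1 m from the hinge, must supply this moment: P = 98.6754/3.1 = 31.8308 kN.

P ≈ 31.8 kN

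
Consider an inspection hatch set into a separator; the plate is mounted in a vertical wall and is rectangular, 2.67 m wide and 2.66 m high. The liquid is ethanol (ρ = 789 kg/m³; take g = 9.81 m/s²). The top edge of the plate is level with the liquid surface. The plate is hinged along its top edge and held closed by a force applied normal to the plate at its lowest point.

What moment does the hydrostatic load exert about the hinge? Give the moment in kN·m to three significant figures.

γ = ρg = 789 × 9.81 / 1000 = 7.74009 kN/m³.
The centroid lies 2.66/2 = 1.33 m below the top edge, so the centroid depth is h_c = 1.33 m.
A = 2.67 × 2.66 = 7.1022 m².
Resultant F = γ·h_c·A = 7.74009 × 1.33 × 7.1022 = 73.1123 kN.
I_c = b·h³/12 = 2.67 × 2.66³/12 = 4.18769 m⁴.
Centre of pressure: y_p = y_c + I_c/(y_c·A) = 1.33 + 4.18769/(1.33 × 7.1022) = 1.33 + 0.443333 = 1.77333 m along the plane.
The resultant acts 1.33 + 0.443333 = 1.77333 m (along the plate) below the hinge at the top edge, so the moment about the hinge is M = F × 1.77333 = 73.1123 × 1.77333 = 129.652 kN·m.

M ≈ 130 kN·m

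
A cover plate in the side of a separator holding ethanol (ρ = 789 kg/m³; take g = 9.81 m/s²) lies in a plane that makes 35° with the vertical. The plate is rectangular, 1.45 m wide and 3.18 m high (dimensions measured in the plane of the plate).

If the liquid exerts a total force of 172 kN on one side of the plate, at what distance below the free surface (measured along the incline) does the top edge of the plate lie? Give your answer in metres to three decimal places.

γ = ρg = 789 × 9.81 / 1000 = 7.74009 kN/m³.
A = 1.45 × 3.18 = 4.611 m².
From F = γ·h_c·A, the centroid depth is h_c = 172/(7.74009 × 4.611) = 4.81934 m.
The plate makes 35° with the vertical, i.e. θ = 90° − 35° = 55° to the horizontal. Measuring y along the incline from the free-surface line, vertical depth h = y·sinθ with sinθ = 0.819152.
Along the incline, y_c = h_c/sinθ = 4.81934/0.819152 = 5.88333 m.
The centroid lies 3.18/2 = 1.59 m below the top edge, so the top edge sits at y_top = 5.88333 − 1.59 = 4.29333 m along the incline.

y_top ≈ 4.293 m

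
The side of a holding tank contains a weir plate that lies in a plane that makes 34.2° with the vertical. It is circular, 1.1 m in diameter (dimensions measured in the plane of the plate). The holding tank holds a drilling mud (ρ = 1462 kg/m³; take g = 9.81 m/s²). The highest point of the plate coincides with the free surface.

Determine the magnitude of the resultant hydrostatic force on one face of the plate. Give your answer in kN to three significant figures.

γ = ρg = 1462 × 9.81 / 1000 = 14.34222 kN/m³.
The plate makes 34.2° with the vertical, i.e. θ = 90° − 34.2° = 55.8° to the horizontal. Measuring y along the incline from the free-surface line, vertical depth h = y·sinθ with sinθ = 0.827081.
The centroid is at the centre, 0.55 m below the top of the plate, so y_c = 0.55 m and h_c = 0.55 × 0.827081 = 0.454895 m.
A = π(0.55)² = 0.950332 m².
Resultant F = γ·h_c·A = 14.34222 × 0.454895 × 0.950332 = 6.20016 kN.

F ≈ 6.20 kN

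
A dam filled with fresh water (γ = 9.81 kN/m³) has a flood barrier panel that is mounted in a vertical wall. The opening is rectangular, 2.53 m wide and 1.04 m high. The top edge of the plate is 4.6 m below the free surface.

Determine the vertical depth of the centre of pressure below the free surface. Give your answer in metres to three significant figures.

h_p = 5.14 m

γ = 9.81 kN/m³.
The centroid lies 1.04/2 = 0.52 m below the top edge, so the centroid depth is h_c = 4.6 + 0.52 = 5.12 m.
A = 2.53 × 1.04 = 2.6312 m².
Resultant F = γ·h_c·A = 9.81 × 5.12 × 2.6312 = 132.158 kN.
I_c = b·h³/12 = 2.53 × 1.04³/12 = 0.237159 m⁴.
Centre of pressure: y_p = y_c + I_c/(y_c·A) = 5.12 + 0.237159/(5.12 × 2.6312) = 5.12 + 0.0176042 = 5.1376 m along the plane.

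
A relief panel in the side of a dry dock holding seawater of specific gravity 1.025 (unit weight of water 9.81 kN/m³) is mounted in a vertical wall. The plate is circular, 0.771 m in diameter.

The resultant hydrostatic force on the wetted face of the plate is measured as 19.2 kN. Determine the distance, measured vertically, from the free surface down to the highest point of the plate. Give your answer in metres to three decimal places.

γ = 1.025 × 9.81 = 10.05525 kN/m³.
A = π(0.3855)² = 0.466873 m².
From F = γ·h_c·A, the centroid depth is h_c = 19.2/(10.05525 × 0.466873) = 4.08987 m.
The centroid is at the centre, 0.3855 m below the top of the plate, so the highest point sits at h_top = 4.08987 − 0.3855 = 3.70437 m below the surface.

d_top ≈ 3.704 m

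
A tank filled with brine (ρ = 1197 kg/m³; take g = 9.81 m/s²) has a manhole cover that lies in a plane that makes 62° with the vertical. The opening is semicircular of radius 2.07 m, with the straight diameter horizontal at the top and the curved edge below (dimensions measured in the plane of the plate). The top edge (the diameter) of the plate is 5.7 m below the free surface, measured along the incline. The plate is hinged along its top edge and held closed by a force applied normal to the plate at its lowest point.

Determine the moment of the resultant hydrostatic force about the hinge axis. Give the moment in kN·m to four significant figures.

M ≈ 225.6 kN·m

γ = ρg = 1197 × 9.81 / 1000 = 11.74257 kN/m³.
The plate makes 62° with the vertical, i.e. θ = 90° − 62° = 28° to the horizontal. Measuring y along the incline from the free-surface line, vertical depth h = y·sinθ with sinθ = 0.469472.
The centroid of a semicircle lies 4r/(3π) = 0.878535 m from the diameter, here below the top edge, so y_c = 5.7 + 0.878535 = 6.57854 m and h_c = 6.57854 × 0.469472 = 3.08844 m.
A = πr²/2 = π × 2.07²/2 = 6.73071 m².
Resultant F = γ·h_c·A = 11.74257 × 3.08844 × 6.73071 = 244.097 kN.
I_c = (π/8 − 8/(9π))·r⁴ = 0.109757 × 2.07⁴ = 2.01518 m⁴.
Centre of pressure: y_p = y_c + I_c/(y_c·A) = 6.57854 + 2.01518/(6.57854 × 6.73071) = 6.57854 + 0.0455117 = 6.62405 m along the plane.
The resultant acts 0.878535 + 0.0455117 = 0.924047 m (along the plate) below the hinge at the top edge, so the moment about the hinge is M = F × 0.924047 = 244.097 × 0.924047 = 225.557 kN·m.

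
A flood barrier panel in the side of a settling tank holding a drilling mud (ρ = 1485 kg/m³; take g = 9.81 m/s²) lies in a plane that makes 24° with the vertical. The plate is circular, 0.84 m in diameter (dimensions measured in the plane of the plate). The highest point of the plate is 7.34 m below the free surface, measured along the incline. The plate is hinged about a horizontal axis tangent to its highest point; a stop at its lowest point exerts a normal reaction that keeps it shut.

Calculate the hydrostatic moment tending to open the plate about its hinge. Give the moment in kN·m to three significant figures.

γ = ρg = 1485 × 9.81 / 1000 = 14.56785 kN/m³.
The plate makes 24° with the vertical, i.e. θ = 90° − 24° = 66° to the horizontal. Measuring y along the incline from the free-surface line, vertical depth h = y·sinθ with sinθ = 0.913545.
The centroid is at the centre, 0.42 m below the top of the plate, so y_c = 7.34 + 0.42 = 7.76 m and h_c = 7.76 × 0.913545 = 7.08911 m.
A = π(0.42)² = 0.554177 m².
Resultant F = γ·h_c·A = 14.56785 × 7.08911 × 0.554177 = 57.2316 kN.
I_c = πr⁴/4 = π × 0.42⁴/4 = 0.0244392 m⁴.
Centre of pressure: y_p = y_c + I_c/(y_c·A) = 7.76 + 0.0244392/(7.76 × 0.554177) = 7.76 + 0.00568299 = 7.76568 m along the plane.
The resultant acts 0.42 + 0.00568299 = 0.425683 m (along the plate) below the hinge at the top edge, so the moment about the hinge is M = F × 0.425683 = 57.2316 × 0.425683 = 24.3625 kN·m.

M ≈ 24.4 kN·m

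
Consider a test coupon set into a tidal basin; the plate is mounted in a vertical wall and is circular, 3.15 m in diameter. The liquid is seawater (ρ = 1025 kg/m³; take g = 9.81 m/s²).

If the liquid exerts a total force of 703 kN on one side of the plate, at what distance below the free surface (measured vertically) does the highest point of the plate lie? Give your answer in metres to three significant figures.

d_top ≈ 7.40 m

γ = ρg = 1025 × 9.81 / 1000 = 10.05525 kN/m³.
A = π(1.575)² = 7.79311 m².
From F = γ·h_c·A, the centroid depth is h_c = 703/(10.05525 × 7.79311) = 8.97122 m.
The centroid is at the centre, 1.575 m below the top of the plate, so the highest point sits at h_top = 8.97122 − 1.575 = 7.39622 m below the surface.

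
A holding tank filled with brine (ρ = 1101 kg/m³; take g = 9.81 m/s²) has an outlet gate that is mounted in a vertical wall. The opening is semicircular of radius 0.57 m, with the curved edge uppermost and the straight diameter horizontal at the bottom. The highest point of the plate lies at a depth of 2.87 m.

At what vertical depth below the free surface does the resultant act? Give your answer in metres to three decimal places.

h_p = 3.205 m

γ = ρg = 1101 × 9.81 / 1000 = 10.80081 kN/m³.
The centroid lies 4r/(3π) = 0.241916 m above the diameter, so r − 4r/(3π) = 0.57 − 0.241916 = 0.328084 m below the topmost point, so the centroid depth is h_c = 2.87 + 0.328084 = 3.19808 m.
A = πr²/2 = π × 0.57²/2 = 0.510352 m².
Resultant F = γ·h_c·A = 10.80081 × 3.19808 × 0.510352 = 17.6285 kN.
I_c = (π/8 − 8/(9π))·r⁴ = 0.109757 × 0.57⁴ = 0.011586 m⁴.
Centre of pressure: y_p = y_c + I_c/(y_c·A) = 3.19808 + 0.011586/(3.19808 × 0.510352) = 3.19808 + 0.00709863 = 3.20518 m along the plane.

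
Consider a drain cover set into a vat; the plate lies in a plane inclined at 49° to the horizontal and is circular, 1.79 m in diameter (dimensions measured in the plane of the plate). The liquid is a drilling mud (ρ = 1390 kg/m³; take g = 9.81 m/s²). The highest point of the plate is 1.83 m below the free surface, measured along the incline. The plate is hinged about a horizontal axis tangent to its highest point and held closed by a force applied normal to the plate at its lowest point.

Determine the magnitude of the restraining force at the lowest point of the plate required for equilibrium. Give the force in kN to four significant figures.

γ = ρg = 1390 × 9.81 / 1000 = 13.6359 kN/m³.
Let θ = 49° be the plate's angle to the horizontal; measure y along the incline from where the plane meets the free surface. Vertical depth h = y·sinθ with sinθ = 0.754710.
The centroid is at the centre, 0.895 m below the top of the plate, so y_c = 1.83 + 0.895 = 2.725 m and h_c = 2.725 × 0.754710 = 2.05658 m.
A = π(0.895)² = 2.51649 m².
Resultant F = γ·h_c·A = 13.6359 × 2.05658 × 2.51649 = 70.5707 kN.
I_c = πr⁴/4 = π × 0.895⁴/4 = 0.503944 m⁴.
Centre of pressure: y_p = y_c + I_c/(y_c·A) = 2.725 + 0.503944/(2.725 × 2.51649) = 2.725 + 0.0734887 = 2.79849 m along the plane.
The resultant acts 0.895 + 0.0734887 = 0.968489 m (along the plate) below the hinge at the top edge, so the moment about the hinge is M = F × 0.968489 = 70.5707 × 0.968489 = 68.3469 kN·m.
A normal force at the bottom, 1.79 m from the hinge, must supply this moment: P = 68.3469/1.79 = 38.1826 kN.

P ≈ 38.18 kN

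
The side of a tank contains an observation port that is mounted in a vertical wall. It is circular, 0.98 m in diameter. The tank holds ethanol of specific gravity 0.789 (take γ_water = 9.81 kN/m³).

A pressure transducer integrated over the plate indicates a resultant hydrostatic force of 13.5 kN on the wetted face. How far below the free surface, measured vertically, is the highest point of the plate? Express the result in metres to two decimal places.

d_top ≈ 1.82 m

γ = 0.789 × 9.81 = 7.74009 kN/m³.
A = π(0.49)² = 0.754296 m².
From F = γ·h_c·A, the centroid depth is h_c = 13.5/(7.74009 × 0.754296) = 2.31231 m.
The centroid is at the centre, 0.49 m below the top of the plate, so the highest point sits at h_top = 2.31231 − 0.49 = 1.82231 m below the surface.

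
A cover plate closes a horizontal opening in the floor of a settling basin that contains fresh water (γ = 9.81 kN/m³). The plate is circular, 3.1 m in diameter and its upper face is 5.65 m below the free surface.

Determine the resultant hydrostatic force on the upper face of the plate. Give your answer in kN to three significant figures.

F ≈ 418 kN

γ = 9.81 kN/m³.
The plate is horizontal, so pressure is uniform at p = γ·h = 9.81 × 5.65 = 55.4265 kN/m².
A = π(1.55)² = 7.54768 m².
F = p·A = 55.4265 × 7.54768 = 418.341 kN.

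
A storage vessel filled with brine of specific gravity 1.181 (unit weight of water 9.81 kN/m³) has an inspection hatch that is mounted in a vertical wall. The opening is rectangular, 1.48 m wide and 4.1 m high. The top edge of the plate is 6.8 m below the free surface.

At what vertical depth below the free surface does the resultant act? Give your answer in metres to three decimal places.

γ = 1.181 × 9.81 = 11.58561 kN/m³.
The centroid lies 4.1/2 = 2.05 m below the top edge, so the centroid depth is h_c = 6.8 + 2.05 = 8.85 m.
A = 1.48 × 4.1 = 6.068 m².
Resultant F = γ·h_c·A = 11.58561 × 8.85 × 6.068 = 622.168 kN.
I_c = b·h³/12 = 1.48 × 4.1³/12 = 8.50026 m⁴.
Centre of pressure: y_p = y_c + I_c/(y_c·A) = 8.85 + 8.50026/(8.85 × 6.068) = 8.85 + 0.158286 = 9.00829 m along the plane.

h_p = 9.008 m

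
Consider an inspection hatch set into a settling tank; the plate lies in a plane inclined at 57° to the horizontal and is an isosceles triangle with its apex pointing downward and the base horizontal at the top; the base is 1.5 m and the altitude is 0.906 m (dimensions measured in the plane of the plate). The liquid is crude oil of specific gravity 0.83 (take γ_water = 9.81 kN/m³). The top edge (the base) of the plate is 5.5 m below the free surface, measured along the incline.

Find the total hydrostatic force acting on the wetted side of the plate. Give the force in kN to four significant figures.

γ = 0.83 × 9.81 = 8.1423 kN/m³.
Let θ = 57° be the plate's angle to the horizontal; measure y along the incline from where the plane meets the free surface. Vertical depth h = y·sinθ with sinθ = 0.838671.
With the apex down, the centroid sits h/3 = 0.906/3 = 0.302 m below the base (the top edge), so y_c = 5.5 + 0.302 = 5.802 m and h_c = 5.802 × 0.838671 = 4.86597 m.
A = ½ × 1.5 × 0.906 = 0.6795 m².
Resultant F = γ·h_c·A = 8.1423 × 4.86597 × 0.6795 = 26.9219 kN.

F ≈ 26.92 kN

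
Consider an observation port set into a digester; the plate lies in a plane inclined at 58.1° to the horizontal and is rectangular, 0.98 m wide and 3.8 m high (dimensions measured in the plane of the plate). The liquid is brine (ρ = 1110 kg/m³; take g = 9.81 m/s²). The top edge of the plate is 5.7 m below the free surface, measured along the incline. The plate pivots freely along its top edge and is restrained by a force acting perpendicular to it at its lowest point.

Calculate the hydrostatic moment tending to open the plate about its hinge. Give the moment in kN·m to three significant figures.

M ≈ 539 kN·m

γ = ρg = 1110 × 9.81 / 1000 = 10.8891 kN/m³.
Let θ = 58.1° be the plate's angle to the horizontal; measure y along the incline from where the plane meets the free surface. Vertical depth h = y·sinθ with sinθ = 0.848972.
The centroid lies 3.8/2 = 1.9 m below the top edge, so y_c = 5.7 + 1.9 = 7.6 m and h_c = 7.6 × 0.848972 = 6.45219 m.
A = 0.98 × 3.8 = 3.724 m².
Resultant F = γ·h_c·A = 10.8891 × 6.45219 × 3.724 = 261.643 kN.
I_c = b·h³/12 = 0.98 × 3.8³/12 = 4.48121 m⁴.
Centre of pressure: y_p = y_c + I_c/(y_c·A) = 7.6 + 4.48121/(7.6 × 3.724) = 7.6 + 0.158333 = 7.75833 m along the plane.
The resultant acts 1.9 + 0.158333 = 2.05833 m (along the plate) below the hinge at the top edge, so the moment about the hinge is M = F × 2.05833 = 261.643 × 2.05833 = 538.548 kN·m.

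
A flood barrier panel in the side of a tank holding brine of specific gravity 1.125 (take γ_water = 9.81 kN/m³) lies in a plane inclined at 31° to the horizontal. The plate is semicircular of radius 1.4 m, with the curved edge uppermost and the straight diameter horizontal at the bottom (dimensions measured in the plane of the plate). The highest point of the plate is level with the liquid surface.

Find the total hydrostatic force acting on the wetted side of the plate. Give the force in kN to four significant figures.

γ = 1.125 × 9.81 = 11.03625 kN/m³.
Let θ = 31° be the plate's angle to the horizontal; measure y along the incline from where the plane meets the free surface. Vertical depth h = y·sinθ with sinθ = 0.515038.
The centroid lies 4r/(3π) = 0.594178 m above the diameter, so r − 4r/(3π) = 1.4 − 0.594178 = 0.805822 m below the topmost point, so y_c = 0.805822 m and h_c = 0.805822 × 0.515038 = 0.415029 m.
A = πr²/2 = π × 1.4²/2 = 3.07876 m².
Resultant F = γ·h_c·A = 11.03625 × 0.415029 × 3.07876 = 14.1018 kN.

F ≈ 14.10 kN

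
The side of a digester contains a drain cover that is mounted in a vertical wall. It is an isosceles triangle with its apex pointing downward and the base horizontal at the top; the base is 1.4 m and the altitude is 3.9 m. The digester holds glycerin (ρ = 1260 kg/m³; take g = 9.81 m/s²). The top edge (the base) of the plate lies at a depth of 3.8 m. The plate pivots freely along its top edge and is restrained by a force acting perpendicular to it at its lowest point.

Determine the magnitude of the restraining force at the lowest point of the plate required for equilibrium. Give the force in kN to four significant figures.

γ = ρg = 1260 × 9.81 / 1000 = 12.3606 kN/m³.
With the apex down, the centroid sits h/3 = 3.9/3 = 1.3 m below the base (the top edge), so the centroid depth is h_c = 3.8 + 1.3 = 5.1 m.
A = ½ × 1.4 × 3.9 = 2.73 m².
Resultant F = γ·h_c·A = 12.3606 × 5.1 × 2.73 = 172.097 kN.
I_c = b·h³/36 = 1.4 × 3.9³/36 = 2.30685 m⁴.
Centre of pressure: y_p = y_c + I_c/(y_c·A) = 5.1 + 2.30685/(5.1 × 2.73) = 5.1 + 0.165686 = 5.26569 m along the plane.
The resultant acts 1.3 + 0.165686 = 1.46569 m (along the plate) below the hinge at the top edge, so the moment about the hinge is M = F × 1.46569 = 172.097 × 1.46569 = 252.241 kN·m.
A normal force at the bottom, 3.9 m from the hinge, must supply this moment: P = 252.241/3.9 = 64.6772 kN.

P ≈ 64.68 kN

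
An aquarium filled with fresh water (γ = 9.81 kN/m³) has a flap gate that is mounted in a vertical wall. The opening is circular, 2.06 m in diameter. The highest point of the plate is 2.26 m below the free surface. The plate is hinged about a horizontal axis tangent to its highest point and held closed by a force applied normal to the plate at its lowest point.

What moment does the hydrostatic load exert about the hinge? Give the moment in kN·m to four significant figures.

γ = 9.81 kN/m³.
The centroid is at the centre, 1.03 m below the top of the plate, so the centroid depth is h_c = 2.26 + 1.03 = 3.29 m.
A = π(1.03)² = 3.33292 m².
Resultant F = γ·h_c·A = 9.81 × 3.29 × 3.33292 = 107.57 kN.
I_c = πr⁴/4 = π × 1.03⁴/4 = 0.883973 m⁴.
Centre of pressure: y_p = y_c + I_c/(y_c·A) = 3.29 + 0.883973/(3.29 × 3.33292) = 3.29 + 0.0806154 = 3.37062 m along the plane.
The resultant acts 1.03 + 0.0806154 = 1.11062 m (along the plate) below the hinge at the top edge, so the moment about the hinge is M = F × 1.11062 = 107.57 × 1.11062 = 119.469 kN·m.

M ≈ 119.5 kN·m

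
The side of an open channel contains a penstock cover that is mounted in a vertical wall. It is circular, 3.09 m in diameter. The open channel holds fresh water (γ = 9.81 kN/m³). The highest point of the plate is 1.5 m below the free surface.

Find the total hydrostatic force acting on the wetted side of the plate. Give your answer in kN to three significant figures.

F ≈ 224 kN

γ = 9.81 kN/m³.
The centroid is at the centre, 1.545 m below the top of the plate, so the centroid depth is h_c = 1.5 + 1.545 = 3.045 m.
A = π(1.545)² = 7.49906 m².
Resultant F = γ·h_c·A = 9.81 × 3.045 × 7.49906 = 224.008 kN.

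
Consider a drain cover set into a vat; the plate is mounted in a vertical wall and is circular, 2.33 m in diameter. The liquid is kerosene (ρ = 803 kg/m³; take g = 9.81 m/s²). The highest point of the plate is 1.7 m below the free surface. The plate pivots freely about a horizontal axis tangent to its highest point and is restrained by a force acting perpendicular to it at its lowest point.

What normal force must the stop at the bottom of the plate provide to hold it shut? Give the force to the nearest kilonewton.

P ≈ 53 kN

γ = ρg = 803 × 9.81 / 1000 = 7.87743 kN/m³.
The centroid is at the centre, 1.165 m below the top of the plate, so the centroid depth is h_c = 1.7 + 1.165 = 2.865 m.
A = π(1.165)² = 4.26385 m².
Resultant F = γ·h_c·A = 7.87743 × 2.865 × 4.26385 = 96.2301 kN.
I_c = πr⁴/4 = π × 1.165⁴/4 = 1.44675 m⁴.
Centre of pressure: y_p = y_c + I_c/(y_c·A) = 2.865 + 1.44675/(2.865 × 4.26385) = 2.865 + 0.118431 = 2.98343 m along the plane.
The resultant acts 1.165 + 0.118431 = 1.28343 m (along the plate) below the hinge at the top edge, so the moment about the hinge is M = F × 1.28343 = 96.2301 × 1.28343 = 123.505 kN·m.
A normal force at the bottom, 2.33 m from the hinge, must supply this moment: P = 123.505/2.33 = 53.0064 kN.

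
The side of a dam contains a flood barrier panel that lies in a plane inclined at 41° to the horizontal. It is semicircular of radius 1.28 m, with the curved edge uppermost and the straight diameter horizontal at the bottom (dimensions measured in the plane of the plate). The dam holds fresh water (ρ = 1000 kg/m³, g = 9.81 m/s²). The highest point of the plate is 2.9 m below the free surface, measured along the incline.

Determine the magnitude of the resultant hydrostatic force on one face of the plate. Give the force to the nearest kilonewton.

γ = ρg = 1000 × 9.81 = 9810 N/m³ = 9.81 kN/m³.
Let θ = 41° be the plate's angle to the horizontal; measure y along the incline from where the plane meets the free surface. Vertical depth h = y·sinθ with sinθ = 0.656059.
The centroid lies 4r/(3π) = 0.543249 m above the diameter, so r − 4r/(3π) = 1.28 − 0.543249 = 0.736751 m below the topmost point, so y_c = 2.9 + 0.736751 = 3.63675 m and h_c = 3.63675 × 0.656059 = 2.38592 m.
A = πr²/2 = π × 1.28²/2 = 2.57359 m².
Resultant F = γ·h_c·A = 9.81 × 2.38592 × 2.57359 = 60.2371 kN.

F ≈ 60 kN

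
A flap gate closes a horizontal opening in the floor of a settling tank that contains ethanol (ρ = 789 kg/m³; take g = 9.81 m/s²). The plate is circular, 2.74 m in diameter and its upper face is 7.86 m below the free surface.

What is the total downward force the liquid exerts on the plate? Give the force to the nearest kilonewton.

F ≈ 359 kN

γ = ρg = 789 × 9.81 / 1000 = 7.74009 kN/m³.
The plate is horizontal, so pressure is uniform at p = γ·h = 7.74009 × 7.86 = 60.8371 kN/m².
A = π(1.37)² = 5.89646 m².
F = p·A = 60.8371 × 5.89646 = 358.724 kN.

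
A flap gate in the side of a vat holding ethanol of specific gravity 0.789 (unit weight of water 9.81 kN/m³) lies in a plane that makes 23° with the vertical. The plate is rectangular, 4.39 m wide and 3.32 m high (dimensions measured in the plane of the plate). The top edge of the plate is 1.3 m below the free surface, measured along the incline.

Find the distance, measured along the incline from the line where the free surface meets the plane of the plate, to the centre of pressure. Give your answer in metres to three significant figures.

y_p = 3.27 m

γ = 0.789 × 9.81 = 7.74009 kN/m³.
The plate makes 23° with the vertical, i.e. θ = 90° − 23° = 67° to the horizontal. Measuring y along the incline from the free-surface line, vertical depth h = y·sinθ with sinθ = 0.920505.
The centroid lies 3.32/2 = 1.66 m below the top edge, so y_c = 1.3 + 1.66 = 2.96 m and h_c = 2.96 × 0.920505 = 2.72469 m.
A = 4.39 × 3.32 = 14.5748 m².
Resultant F = γ·h_c·A = 7.74009 × 2.72469 × 14.5748 = 307.373 kN.
I_c = b·h³/12 = 4.39 × 3.32³/12 = 13.3874 m⁴.
Centre of pressure: y_p = y_c + I_c/(y_c·A) = 2.96 + 13.3874/(2.96 × 14.5748) = 2.96 + 0.310314 = 3.27031 m along the plane.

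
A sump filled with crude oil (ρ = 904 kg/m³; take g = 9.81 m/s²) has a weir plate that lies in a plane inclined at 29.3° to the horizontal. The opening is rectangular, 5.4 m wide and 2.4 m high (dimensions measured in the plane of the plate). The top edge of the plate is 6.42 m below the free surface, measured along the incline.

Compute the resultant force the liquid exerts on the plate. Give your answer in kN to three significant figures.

γ = ρg = 904 × 9.81 / 1000 = 8.86824 kN/m³.
Let θ = 29.3° be the plate's angle to the horizontal; measure y along the incline from where the plane meets the free surface. Vertical depth h = y·sinθ with sinθ = 0.489382.
The centroid lies 2.4/2 = 1.2 m below the top edge, so y_c = 6.42 + 1.2 = 7.62 m and h_c = 7.62 × 0.489382 = 3.72909 m.
A = 5.4 × 2.4 = 12.96 m².
Resultant F = γ·h_c·A = 8.86824 × 3.72909 × 12.96 = 428.593 kN.

F ≈ 429 kN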